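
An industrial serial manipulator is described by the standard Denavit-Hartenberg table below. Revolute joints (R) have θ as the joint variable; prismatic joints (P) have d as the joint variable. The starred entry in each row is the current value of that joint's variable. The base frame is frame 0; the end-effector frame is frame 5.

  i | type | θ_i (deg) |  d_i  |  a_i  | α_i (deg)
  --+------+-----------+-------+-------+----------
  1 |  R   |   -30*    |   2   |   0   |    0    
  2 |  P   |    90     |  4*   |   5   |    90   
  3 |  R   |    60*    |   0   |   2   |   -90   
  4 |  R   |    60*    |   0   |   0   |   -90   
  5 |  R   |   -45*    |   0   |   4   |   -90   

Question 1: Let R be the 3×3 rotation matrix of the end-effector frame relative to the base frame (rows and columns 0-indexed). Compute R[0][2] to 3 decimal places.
End-effector z-axis (col 2 of R) = (-0.1358,0.9896,-0.0474)
R[0][2] = -0.1358

-0.136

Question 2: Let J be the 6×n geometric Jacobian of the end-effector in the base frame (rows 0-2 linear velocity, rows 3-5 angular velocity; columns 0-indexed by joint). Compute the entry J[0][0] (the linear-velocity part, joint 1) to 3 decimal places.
axis z_0 = ẑ; lever o_n−o_0 = (0.0075,4.9119,10.3710)
cross product → J_v[:, 0] = (-4.9119,0.0075,0.0000)
J_ω[:, 0] = z_0
entry J[0][0] = -4.9119

-4.912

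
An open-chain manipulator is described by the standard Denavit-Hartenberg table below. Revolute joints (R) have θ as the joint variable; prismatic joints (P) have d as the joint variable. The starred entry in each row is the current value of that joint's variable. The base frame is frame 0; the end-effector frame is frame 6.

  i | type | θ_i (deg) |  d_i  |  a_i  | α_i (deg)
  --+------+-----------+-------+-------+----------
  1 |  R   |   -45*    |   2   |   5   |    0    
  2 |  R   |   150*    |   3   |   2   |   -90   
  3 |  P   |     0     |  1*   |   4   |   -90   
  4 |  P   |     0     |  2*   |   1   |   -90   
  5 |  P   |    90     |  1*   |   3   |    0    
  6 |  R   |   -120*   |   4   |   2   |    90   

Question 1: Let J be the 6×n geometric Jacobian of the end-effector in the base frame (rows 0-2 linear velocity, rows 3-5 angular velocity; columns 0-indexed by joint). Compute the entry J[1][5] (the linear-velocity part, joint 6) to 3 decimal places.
0.966

axis z_5 = (0.9659,0.2588,-0.0000); lever o_n−o_5 = (3.4154,2.7083,-1.0000)
cross product → J_v[:, 5] = (-0.2588,0.9659,1.7321)
J_ω[:, 5] = z_5
entry J[1][5] = 0.9659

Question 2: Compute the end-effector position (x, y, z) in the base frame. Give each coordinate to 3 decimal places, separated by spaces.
after link 1: o_1 = (3.5355, -3.5355, 2.0000)
after link 2: o_2 = (3.0179, -1.6037, 5.0000)
after link 3: o_3 = (1.0167, 2.0012, 5.0000)
after link 4: o_4 = (0.7579, 2.9671, 3.0000)
after link 5: o_5 = (1.7238, 3.2259, 6.0000)
after link 6: o_6 = (5.1392, 5.9343, 5.0000)

5.139 5.934 5.000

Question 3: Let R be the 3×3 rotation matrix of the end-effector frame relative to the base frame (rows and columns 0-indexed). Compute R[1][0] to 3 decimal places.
0.837

End-effector x-axis (col 0 of R) = (-0.2241,0.8365,-0.5000)
R[1][0] = 0.8365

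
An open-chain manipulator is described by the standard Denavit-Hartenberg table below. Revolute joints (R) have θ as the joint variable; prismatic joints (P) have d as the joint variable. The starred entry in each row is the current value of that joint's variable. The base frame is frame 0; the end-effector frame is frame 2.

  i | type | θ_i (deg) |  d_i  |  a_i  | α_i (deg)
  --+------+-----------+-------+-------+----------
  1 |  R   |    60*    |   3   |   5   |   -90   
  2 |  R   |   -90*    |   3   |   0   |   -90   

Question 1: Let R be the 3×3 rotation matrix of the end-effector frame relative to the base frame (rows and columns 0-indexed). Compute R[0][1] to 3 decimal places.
0.866

End-effector y-axis (col 1 of R) = (0.8660,-0.5000,-0.0000)
R[0][1] = 0.8660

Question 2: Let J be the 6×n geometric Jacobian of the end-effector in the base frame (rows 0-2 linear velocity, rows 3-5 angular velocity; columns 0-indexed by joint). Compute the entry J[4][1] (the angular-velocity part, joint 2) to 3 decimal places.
axis z_1 = (-0.8660,0.5000,0.0000); lever o_n−o_1 = (-2.5981,1.5000,0.0000)
cross product → J_v[:, 1] = (-0.0000,-0.0000,0.0000)
J_ω[:, 1] = z_1
entry J[4][1] = 0.5000

0.500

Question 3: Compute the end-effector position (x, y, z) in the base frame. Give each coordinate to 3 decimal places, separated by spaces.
after link 1: o_1 = (2.5000, 4.3301, 3.0000)
after link 2: o_2 = (-0.0981, 5.8301, 3.0000)

-0.098 5.830 3.000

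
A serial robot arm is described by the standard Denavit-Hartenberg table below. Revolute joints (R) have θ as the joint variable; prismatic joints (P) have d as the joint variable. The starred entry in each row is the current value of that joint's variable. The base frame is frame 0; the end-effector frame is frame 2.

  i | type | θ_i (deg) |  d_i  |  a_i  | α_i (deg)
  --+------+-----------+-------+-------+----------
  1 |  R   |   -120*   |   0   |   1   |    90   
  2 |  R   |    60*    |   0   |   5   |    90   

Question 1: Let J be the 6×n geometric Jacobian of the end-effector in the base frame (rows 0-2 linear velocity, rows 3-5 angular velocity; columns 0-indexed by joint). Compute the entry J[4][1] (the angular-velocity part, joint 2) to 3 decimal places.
axis z_1 = (-0.8660,0.5000,0.0000); lever o_n−o_1 = (-1.2500,-2.1651,4.3301)
cross product → J_v[:, 1] = (2.1651,3.7500,2.5000)
J_ω[:, 1] = z_1
entry J[4][1] = 0.5000

0.500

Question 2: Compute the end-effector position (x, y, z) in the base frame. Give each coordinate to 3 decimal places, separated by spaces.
after link 1: o_1 = (-0.5000, -0.8660, 0.0000)
after link 2: o_2 = (-1.7500, -3.0311, 4.3301)

-1.750 -3.031 4.330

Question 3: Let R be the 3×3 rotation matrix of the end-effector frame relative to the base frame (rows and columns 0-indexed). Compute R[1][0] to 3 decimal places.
End-effector x-axis (col 0 of R) = (-0.2500,-0.4330,0.8660)
R[1][0] = -0.4330

-0.433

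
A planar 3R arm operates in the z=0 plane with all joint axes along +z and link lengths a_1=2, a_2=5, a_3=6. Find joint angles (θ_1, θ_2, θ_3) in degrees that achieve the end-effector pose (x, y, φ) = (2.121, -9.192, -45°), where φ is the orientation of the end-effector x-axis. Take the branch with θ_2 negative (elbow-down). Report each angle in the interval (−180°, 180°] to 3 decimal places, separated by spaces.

-44.999 -90.007 90.006

wrist centre = target − a_3·(cos φ, sin φ) = (-2.1216, -4.9494)
cos θ_2 = (28.9975−2²−5²)/(2·2·5) = -0.0001; θ_2 = -90.0071° (elbow-down)
β = atan2(-4.9494,-2.1216) = -113.2034°; ψ = atan2(-5.0000,1.9994) = -68.2047°
θ_1 = β − ψ = -44.9986°
θ_3 = φ − θ_1 − θ_2 = 90.0057° (wrapped to (-180°,180°])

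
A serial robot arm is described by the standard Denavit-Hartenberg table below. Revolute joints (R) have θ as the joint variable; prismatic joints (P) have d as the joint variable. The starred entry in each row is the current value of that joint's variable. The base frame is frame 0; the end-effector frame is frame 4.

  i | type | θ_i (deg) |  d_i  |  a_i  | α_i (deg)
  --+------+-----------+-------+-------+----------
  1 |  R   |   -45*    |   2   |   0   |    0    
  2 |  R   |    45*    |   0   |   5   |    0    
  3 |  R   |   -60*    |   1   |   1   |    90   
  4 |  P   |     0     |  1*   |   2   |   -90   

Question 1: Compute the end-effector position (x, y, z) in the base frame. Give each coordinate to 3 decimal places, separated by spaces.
5.634 -3.098 3.000

after link 1: o_1 = (0.0000, 0.0000, 2.0000)
after link 2: o_2 = (5.0000, 0.0000, 2.0000)
after link 3: o_3 = (5.5000, -0.8660, 3.0000)
after link 4: o_4 = (5.6340, -3.0981, 3.0000)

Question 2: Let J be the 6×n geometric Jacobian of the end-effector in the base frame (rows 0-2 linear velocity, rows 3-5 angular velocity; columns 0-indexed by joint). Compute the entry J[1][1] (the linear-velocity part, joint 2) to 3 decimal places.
5.634

axis z_1 = (0.0000,0.0000,1.0000); lever o_n−o_1 = (5.6340,-3.0981,1.0000)
cross product → J_v[:, 1] = (3.0981,5.6340,-0.0000)
J_ω[:, 1] = z_1
entry J[1][1] = 5.6340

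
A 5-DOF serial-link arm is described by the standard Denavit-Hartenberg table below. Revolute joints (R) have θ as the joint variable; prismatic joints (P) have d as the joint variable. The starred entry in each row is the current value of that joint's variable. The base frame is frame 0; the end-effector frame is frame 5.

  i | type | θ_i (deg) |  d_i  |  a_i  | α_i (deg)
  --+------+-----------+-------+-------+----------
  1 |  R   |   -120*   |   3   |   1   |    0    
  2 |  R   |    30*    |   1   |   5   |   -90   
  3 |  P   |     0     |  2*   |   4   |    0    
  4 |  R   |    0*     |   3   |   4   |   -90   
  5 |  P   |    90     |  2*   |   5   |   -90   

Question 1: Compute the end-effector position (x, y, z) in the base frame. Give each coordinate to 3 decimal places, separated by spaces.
after link 1: o_1 = (-0.5000, -0.8660, 3.0000)
after link 2: o_2 = (-0.5000, -5.8660, 4.0000)
after link 3: o_3 = (1.5000, -9.8660, 4.0000)
after link 4: o_4 = (4.5000, -13.8660, 4.0000)
after link 5: o_5 = (-0.5000, -13.8660, 2.0000)

-0.500 -13.866 2.000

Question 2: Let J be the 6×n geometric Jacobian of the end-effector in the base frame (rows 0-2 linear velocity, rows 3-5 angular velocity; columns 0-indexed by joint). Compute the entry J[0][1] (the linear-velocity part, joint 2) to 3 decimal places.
13.000

axis z_1 = (0.0000,0.0000,1.0000); lever o_n−o_1 = (0.0000,-13.0000,-1.0000)
cross product → J_v[:, 1] = (13.0000,0.0000,-0.0000)
J_ω[:, 1] = z_1
entry J[0][1] = 13.0000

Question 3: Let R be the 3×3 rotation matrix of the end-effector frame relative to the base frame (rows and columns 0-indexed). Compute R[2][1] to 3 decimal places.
End-effector y-axis (col 1 of R) = (-0.0000,0.0000,1.0000)
R[2][1] = 1.0000

1.000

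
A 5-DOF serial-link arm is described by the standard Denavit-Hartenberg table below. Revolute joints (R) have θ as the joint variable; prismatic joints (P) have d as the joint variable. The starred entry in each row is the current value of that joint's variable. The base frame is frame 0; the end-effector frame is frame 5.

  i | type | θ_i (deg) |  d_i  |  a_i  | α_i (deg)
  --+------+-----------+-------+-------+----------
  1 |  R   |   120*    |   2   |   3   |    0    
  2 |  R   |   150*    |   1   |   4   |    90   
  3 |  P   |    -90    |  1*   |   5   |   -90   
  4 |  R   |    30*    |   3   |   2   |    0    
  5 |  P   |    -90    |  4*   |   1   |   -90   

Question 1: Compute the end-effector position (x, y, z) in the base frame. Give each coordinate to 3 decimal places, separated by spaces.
after link 1: o_1 = (-1.5000, 2.5981, 2.0000)
after link 2: o_2 = (-1.5000, -1.4019, 3.0000)
after link 3: o_3 = (-2.5000, -1.4019, -2.0000)
after link 4: o_4 = (-1.5000, -4.4019, -3.7321)
after link 5: o_5 = (-2.3660, -8.4019, -4.2321)

-2.366 -8.402 -4.232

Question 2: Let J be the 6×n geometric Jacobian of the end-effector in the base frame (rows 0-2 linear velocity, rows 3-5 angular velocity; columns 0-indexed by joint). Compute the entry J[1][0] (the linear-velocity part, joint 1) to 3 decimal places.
-2.366

axis z_0 = ẑ; lever o_n−o_0 = (-2.3660,-8.4019,-4.2321)
cross product → J_v[:, 0] = (8.4019,-2.3660,0.0000)
J_ω[:, 0] = z_0
entry J[1][0] = -2.3660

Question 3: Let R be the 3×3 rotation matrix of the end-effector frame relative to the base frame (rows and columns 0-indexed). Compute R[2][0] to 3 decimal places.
-0.500

End-effector x-axis (col 0 of R) = (-0.8660,0.0000,-0.5000)
R[2][0] = -0.5000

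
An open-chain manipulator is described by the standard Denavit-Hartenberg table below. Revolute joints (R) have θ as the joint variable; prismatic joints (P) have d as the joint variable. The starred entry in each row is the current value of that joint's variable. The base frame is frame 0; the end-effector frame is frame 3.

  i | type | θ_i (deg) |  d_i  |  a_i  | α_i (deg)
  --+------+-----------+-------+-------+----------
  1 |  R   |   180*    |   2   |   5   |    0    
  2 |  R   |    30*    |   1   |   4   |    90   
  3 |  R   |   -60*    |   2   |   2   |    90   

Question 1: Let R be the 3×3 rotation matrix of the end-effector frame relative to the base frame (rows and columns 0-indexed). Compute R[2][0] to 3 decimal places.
-0.866

End-effector x-axis (col 0 of R) = (-0.4330,-0.2500,-0.8660)
R[2][0] = -0.8660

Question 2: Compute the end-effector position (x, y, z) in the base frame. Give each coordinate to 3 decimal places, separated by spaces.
-10.330 -0.768 1.268

after link 1: o_1 = (-5.0000, 0.0000, 2.0000)
after link 2: o_2 = (-8.4641, -2.0000, 3.0000)
after link 3: o_3 = (-10.3301, -0.7679, 1.2679)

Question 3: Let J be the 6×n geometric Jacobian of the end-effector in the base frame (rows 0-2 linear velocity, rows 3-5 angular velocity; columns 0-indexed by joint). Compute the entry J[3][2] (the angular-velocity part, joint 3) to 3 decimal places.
-0.500

axis z_2 = (-0.5000,0.8660,0.0000); lever o_n−o_2 = (-1.8660,1.2321,-1.7321)
cross product → J_v[:, 2] = (-1.5000,-0.8660,1.0000)
J_ω[:, 2] = z_2
entry J[3][2] = -0.5000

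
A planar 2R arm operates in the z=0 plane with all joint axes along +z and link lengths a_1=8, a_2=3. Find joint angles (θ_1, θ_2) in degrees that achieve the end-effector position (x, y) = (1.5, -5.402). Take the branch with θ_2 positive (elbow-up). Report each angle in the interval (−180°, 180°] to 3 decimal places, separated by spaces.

cos θ_2 = (31.4316−8²−3²)/(2·8·3) = -0.8660; θ_2 = 149.9980° (elbow-up)
β = atan2(-5.4020,1.5000) = -74.4814°; ψ = atan2(1.5001,5.4020) = 15.5196°
θ_1 = β − ψ = -90.0009°

-90.001 149.998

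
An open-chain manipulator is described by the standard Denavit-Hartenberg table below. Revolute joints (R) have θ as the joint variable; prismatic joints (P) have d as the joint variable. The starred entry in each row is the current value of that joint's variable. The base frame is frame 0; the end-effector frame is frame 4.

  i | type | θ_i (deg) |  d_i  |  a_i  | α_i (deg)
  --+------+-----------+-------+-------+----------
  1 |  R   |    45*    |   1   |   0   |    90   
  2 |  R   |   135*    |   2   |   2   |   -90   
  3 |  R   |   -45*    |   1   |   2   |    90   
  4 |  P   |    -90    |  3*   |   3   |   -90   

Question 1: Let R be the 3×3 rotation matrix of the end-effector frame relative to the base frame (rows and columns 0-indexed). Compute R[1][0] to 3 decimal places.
End-effector x-axis (col 0 of R) = (0.5000,0.5000,0.7071)
R[1][0] = 0.5000

0.500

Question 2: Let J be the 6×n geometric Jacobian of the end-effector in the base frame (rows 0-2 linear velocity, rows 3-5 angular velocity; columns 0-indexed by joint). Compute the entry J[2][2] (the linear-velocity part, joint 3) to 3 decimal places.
2.500

axis z_2 = (-0.5000,-0.5000,-0.7071); lever o_n−o_2 = (3.8536,-1.1464,0.9142)
cross product → J_v[:, 2] = (-1.2678,-2.2678,2.5000)
J_ω[:, 2] = z_2
entry J[2][2] = 2.5000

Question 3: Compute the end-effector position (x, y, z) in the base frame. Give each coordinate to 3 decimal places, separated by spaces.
4.268 -3.561 3.328

after link 1: o_1 = (0.0000, 0.0000, 1.0000)
after link 2: o_2 = (0.4142, -2.4142, 2.4142)
after link 3: o_3 = (0.2071, -4.6213, 2.7071)
after link 4: o_4 = (4.2678, -3.5607, 3.3284)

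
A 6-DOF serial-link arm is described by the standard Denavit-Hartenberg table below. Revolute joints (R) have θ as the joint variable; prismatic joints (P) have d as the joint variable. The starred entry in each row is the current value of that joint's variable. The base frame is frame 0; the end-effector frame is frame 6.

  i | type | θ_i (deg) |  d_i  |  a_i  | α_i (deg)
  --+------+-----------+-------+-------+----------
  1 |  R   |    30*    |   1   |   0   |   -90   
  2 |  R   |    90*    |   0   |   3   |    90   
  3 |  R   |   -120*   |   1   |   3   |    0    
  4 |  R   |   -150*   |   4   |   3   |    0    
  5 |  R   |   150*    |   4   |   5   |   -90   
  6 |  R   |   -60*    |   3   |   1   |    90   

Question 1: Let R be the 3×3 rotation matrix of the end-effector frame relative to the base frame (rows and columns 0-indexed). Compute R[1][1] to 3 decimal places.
-0.433

End-effector y-axis (col 1 of R) = (0.2500,-0.4330,-0.8660)
R[1][1] = -0.4330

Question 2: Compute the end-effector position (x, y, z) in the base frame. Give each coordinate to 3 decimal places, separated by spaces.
after link 1: o_1 = (0.0000, 0.0000, 1.0000)
after link 2: o_2 = (0.0000, 0.0000, -2.0000)
after link 3: o_3 = (2.1651, -1.7500, -0.5000)
after link 4: o_4 = (4.1292, 2.8481, -0.5000)
after link 5: o_5 = (9.7583, 1.0981, 2.0000)
after link 6: o_6 = (11.4748, -0.1429, -0.3481)

11.475 -0.143 -0.348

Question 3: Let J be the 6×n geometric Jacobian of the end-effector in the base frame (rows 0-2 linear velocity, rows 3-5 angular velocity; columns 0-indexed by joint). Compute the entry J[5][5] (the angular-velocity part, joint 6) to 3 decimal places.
-0.866

axis z_5 = (0.2500,-0.4330,-0.8660); lever o_n−o_5 = (1.7165,-1.2410,-2.3481)
cross product → J_v[:, 5] = (-0.0580,-0.8995,0.4330)
J_ω[:, 5] = z_5
entry J[5][5] = -0.8660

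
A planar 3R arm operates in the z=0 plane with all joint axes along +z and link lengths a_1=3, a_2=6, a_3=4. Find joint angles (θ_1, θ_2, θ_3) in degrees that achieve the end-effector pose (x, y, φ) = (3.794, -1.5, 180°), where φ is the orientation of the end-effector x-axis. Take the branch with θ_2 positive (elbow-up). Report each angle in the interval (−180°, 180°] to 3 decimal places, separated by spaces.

wrist centre = target − a_3·(cos φ, sin φ) = (7.7940, -1.5000)
cos θ_2 = (62.9964−3²−6²)/(2·3·6) = 0.4999; θ_2 = 60.0065° (elbow-up)
β = atan2(-1.5000,7.7940) = -10.8937°; ψ = atan2(5.1965,5.9994) = 40.8981°
θ_1 = β − ψ = -51.7918°
θ_3 = φ − θ_1 − θ_2 = 171.7852° (wrapped to (-180°,180°])

-51.792 60.007 171.785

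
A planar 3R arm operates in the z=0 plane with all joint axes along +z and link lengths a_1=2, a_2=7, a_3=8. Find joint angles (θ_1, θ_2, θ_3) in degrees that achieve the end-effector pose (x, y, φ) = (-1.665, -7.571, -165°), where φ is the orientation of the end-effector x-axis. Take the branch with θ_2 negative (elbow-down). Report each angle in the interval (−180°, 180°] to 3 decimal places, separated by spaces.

5.551 -59.982 -110.569

wrist centre = target − a_3·(cos φ, sin φ) = (6.0624, -5.5004)
cos θ_2 = (67.0077−2²−7²)/(2·2·7) = 0.5003; θ_2 = -59.9818° (elbow-down)
β = atan2(-5.5004,6.0624) = -42.2176°; ψ = atan2(-6.0611,5.5019) = -47.7684°
θ_1 = β − ψ = 5.5509°
θ_3 = φ − θ_1 − θ_2 = -110.5690° (wrapped to (-180°,180°])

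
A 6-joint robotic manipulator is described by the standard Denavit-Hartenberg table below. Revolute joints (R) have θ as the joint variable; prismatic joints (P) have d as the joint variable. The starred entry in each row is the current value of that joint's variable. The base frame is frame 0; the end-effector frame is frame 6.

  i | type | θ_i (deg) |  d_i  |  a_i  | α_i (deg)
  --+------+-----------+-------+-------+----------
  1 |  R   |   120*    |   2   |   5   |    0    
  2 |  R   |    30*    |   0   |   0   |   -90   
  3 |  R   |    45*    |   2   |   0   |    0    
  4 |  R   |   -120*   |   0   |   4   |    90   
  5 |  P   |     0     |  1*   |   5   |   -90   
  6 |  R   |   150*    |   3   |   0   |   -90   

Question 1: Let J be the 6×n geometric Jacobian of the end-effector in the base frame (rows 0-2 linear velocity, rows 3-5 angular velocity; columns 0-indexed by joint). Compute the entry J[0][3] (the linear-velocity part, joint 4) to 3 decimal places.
-7.753

axis z_3 = (-0.5000,-0.8660,0.0000); lever o_n−o_3 = (-2.6808,-1.9164,8.9522)
cross product → J_v[:, 3] = (-7.7528,4.4761,-1.3634)
J_ω[:, 3] = z_3
entry J[0][3] = -7.7528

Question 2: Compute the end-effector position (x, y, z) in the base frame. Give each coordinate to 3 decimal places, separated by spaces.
-6.181 0.682 10.952

after link 1: o_1 = (-2.5000, 4.3301, 2.0000)
after link 2: o_2 = (-2.5000, 4.3301, 2.0000)
after link 3: o_3 = (-3.5000, 2.5981, 2.0000)
after link 4: o_4 = (-4.3966, 3.1157, 5.8637)
after link 5: o_5 = (-4.6808, 3.2798, 10.9522)
after link 6: o_6 = (-6.1808, 0.6817, 10.9522)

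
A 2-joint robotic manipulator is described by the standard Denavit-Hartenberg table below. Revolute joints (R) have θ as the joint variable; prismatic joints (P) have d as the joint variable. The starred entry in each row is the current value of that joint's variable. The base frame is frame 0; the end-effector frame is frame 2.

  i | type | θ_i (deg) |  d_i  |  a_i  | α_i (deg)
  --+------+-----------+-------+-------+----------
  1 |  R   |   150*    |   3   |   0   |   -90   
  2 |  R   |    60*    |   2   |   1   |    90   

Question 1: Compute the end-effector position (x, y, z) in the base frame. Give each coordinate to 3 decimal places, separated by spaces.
-1.433 -1.482 2.134

after link 1: o_1 = (0.0000, 0.0000, 3.0000)
after link 2: o_2 = (-1.4330, -1.4821, 2.1340)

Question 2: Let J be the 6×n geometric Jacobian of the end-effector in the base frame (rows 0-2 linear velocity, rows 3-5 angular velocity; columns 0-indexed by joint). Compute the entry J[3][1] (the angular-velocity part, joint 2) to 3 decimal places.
axis z_1 = (-0.5000,-0.8660,0.0000); lever o_n−o_1 = (-1.4330,-1.4821,-0.8660)
cross product → J_v[:, 1] = (0.7500,-0.4330,-0.5000)
J_ω[:, 1] = z_1
entry J[3][1] = -0.5000

-0.500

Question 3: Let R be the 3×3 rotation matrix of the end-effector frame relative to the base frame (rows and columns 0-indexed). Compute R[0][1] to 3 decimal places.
-0.500

End-effector y-axis (col 1 of R) = (-0.5000,-0.8660,0.0000)
R[0][1] = -0.5000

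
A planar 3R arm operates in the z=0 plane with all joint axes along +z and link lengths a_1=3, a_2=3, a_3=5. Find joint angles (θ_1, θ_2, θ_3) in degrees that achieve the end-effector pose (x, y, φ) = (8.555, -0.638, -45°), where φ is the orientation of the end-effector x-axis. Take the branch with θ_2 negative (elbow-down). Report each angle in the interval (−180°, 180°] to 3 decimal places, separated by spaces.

44.989 -29.985 -60.003

wrist centre = target − a_3·(cos φ, sin φ) = (5.0195, 2.8975)
cos θ_2 = (33.5907−3²−3²)/(2·3·3) = 0.8662; θ_2 = -29.9854° (elbow-down)
β = atan2(2.8975,5.0195) = 29.9961°; ψ = atan2(-1.4993,5.5985) = -14.9927°
θ_1 = β − ψ = 44.9888°
θ_3 = φ − θ_1 − θ_2 = -60.0034° (wrapped to (-180°,180°])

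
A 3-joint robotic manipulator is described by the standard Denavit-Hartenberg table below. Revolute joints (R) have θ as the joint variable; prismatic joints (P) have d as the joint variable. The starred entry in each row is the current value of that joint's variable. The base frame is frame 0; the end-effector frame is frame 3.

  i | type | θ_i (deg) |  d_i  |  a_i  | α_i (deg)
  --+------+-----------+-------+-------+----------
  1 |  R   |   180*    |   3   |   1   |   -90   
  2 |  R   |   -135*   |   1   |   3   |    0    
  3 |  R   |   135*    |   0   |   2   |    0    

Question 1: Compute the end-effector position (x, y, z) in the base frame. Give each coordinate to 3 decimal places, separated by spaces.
-0.879 -1.000 5.121

after link 1: o_1 = (-1.0000, 0.0000, 3.0000)
after link 2: o_2 = (1.1213, -1.0000, 5.1213)
after link 3: o_3 = (-0.8787, -1.0000, 5.1213)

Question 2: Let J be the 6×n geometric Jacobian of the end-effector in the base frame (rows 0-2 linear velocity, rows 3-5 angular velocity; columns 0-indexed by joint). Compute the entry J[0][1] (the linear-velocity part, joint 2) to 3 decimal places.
axis z_1 = (-0.0000,-1.0000,0.0000); lever o_n−o_1 = (0.1213,-1.0000,2.1213)
cross product → J_v[:, 1] = (-2.1213,0.0000,0.1213)
J_ω[:, 1] = z_1
entry J[0][1] = -2.1213

-2.121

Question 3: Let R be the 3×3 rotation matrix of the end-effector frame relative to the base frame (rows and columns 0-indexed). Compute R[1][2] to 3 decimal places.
-1.000

End-effector z-axis (col 2 of R) = (-0.0000,-1.0000,0.0000)
R[1][2] = -1.0000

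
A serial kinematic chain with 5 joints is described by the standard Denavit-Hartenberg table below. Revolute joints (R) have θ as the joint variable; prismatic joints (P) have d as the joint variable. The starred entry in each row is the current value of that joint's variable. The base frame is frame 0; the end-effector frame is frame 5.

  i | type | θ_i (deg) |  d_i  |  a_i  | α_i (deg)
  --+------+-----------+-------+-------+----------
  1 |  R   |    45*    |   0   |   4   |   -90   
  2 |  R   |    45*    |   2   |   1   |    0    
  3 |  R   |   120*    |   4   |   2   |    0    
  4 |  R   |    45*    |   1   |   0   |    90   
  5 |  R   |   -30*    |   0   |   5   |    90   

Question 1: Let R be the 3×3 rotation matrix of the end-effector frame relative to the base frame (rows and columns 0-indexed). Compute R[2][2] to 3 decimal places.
-0.250

End-effector z-axis (col 2 of R) = (0.9186,-0.3062,-0.2500)
R[2][2] = -0.2500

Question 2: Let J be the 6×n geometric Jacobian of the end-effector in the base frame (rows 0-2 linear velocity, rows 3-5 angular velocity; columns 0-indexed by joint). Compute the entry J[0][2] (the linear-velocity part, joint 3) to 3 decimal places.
axis z_2 = (-0.7071,0.7071,0.0000); lever o_n−o_2 = (-5.7854,-2.2499,1.6474)
cross product → J_v[:, 2] = (1.1649,1.1649,5.6819)
J_ω[:, 2] = z_2
entry J[0][2] = 1.1649

1.165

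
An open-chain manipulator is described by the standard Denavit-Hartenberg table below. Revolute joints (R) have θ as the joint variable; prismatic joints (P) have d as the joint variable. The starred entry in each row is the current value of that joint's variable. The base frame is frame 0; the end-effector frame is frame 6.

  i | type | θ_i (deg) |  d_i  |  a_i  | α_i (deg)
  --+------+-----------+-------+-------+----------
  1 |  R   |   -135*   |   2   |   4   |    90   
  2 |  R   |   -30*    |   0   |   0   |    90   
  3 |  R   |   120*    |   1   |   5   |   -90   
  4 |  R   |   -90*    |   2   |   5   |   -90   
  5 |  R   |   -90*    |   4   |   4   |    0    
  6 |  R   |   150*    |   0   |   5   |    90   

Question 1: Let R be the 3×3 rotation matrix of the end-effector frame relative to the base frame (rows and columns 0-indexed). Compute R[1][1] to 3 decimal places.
End-effector y-axis (col 1 of R) = (-0.3062,0.9186,0.2500)
R[1][1] = 0.9186

0.919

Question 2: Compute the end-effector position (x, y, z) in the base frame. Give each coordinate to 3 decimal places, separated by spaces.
-1.103 8.739 -2.388

after link 1: o_1 = (-2.8284, -2.8284, 2.0000)
after link 2: o_2 = (-2.8284, -2.8284, 2.0000)
after link 3: o_3 = (-4.0058, 2.1179, 2.3840)
after link 4: o_4 = (-0.4703, 4.2392, -1.0801)
after link 5: o_5 = (1.8405, 8.6206, 1.6519)
after link 6: o_6 = (-1.1029, 8.7390, -2.3881)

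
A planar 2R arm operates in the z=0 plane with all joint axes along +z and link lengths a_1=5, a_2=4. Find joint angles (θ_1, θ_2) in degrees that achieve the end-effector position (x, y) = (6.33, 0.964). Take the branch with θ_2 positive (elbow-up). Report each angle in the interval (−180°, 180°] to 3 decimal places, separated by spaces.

cos θ_2 = (40.9982−5²−4²)/(2·5·4) = -0.0000; θ_2 = 90.0026° (elbow-up)
β = atan2(0.9640,6.3300) = 8.6591°; ψ = atan2(4.0000,4.9998) = 38.6608°
θ_1 = β − ψ = -30.0017°

-30.002 90.003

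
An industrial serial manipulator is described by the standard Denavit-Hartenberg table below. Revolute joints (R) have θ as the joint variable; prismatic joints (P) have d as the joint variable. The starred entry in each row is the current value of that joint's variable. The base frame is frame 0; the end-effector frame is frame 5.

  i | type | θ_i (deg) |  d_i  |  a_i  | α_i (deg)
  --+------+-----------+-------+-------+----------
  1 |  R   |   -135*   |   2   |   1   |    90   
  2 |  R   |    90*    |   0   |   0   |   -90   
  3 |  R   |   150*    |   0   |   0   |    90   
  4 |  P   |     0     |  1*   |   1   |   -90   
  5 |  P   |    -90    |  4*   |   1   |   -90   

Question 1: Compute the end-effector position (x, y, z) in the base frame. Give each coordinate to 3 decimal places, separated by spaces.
after link 1: o_1 = (-0.7071, -0.7071, 2.0000)
after link 2: o_2 = (-0.7071, -0.7071, 2.0000)
after link 3: o_3 = (-0.7071, -0.7071, 2.0000)
after link 4: o_4 = (0.2588, -1.6730, 1.6340)
after link 5: o_5 = (3.6996, 0.5430, 2.1340)

3.700 0.543 2.134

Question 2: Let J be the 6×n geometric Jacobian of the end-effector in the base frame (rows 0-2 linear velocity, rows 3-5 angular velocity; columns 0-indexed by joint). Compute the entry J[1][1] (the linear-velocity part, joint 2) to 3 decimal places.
axis z_1 = (-0.7071,0.7071,0.0000); lever o_n−o_1 = (4.4067,1.2501,0.1340)
cross product → J_v[:, 1] = (0.0947,0.0947,-4.0000)
J_ω[:, 1] = z_1
entry J[1][1] = 0.0947

0.095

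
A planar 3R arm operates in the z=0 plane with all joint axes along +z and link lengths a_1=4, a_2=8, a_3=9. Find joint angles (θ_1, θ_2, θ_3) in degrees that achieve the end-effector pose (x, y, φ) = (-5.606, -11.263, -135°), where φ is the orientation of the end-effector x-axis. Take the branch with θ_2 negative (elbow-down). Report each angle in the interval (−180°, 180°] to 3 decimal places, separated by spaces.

wrist centre = target − a_3·(cos φ, sin φ) = (0.7580, -4.8990)
cos θ_2 = (24.5751−4²−8²)/(2·4·8) = -0.8660; θ_2 = -149.9987° (elbow-down)
β = atan2(-4.8990,0.7580) = -81.2051°; ψ = atan2(-4.0002,-2.9281) = -126.2041°
θ_1 = β − ψ = 44.9990°
θ_3 = φ − θ_1 − θ_2 = -30.0003° (wrapped to (-180°,180°])

44.999 -149.999 -30.000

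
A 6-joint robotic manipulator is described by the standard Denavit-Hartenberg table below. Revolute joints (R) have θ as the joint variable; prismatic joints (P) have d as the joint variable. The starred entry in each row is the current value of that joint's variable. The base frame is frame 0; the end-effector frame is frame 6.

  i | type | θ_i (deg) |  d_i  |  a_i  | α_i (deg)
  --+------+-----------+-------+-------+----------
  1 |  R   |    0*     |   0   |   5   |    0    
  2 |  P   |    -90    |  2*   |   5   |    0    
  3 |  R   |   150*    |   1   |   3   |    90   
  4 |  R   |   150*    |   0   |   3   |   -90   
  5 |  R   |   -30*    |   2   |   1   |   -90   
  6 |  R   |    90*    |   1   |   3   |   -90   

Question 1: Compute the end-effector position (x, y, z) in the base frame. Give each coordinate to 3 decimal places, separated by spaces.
4.542 -5.060 6.049

after link 1: o_1 = (5.0000, 0.0000, 0.0000)
after link 2: o_2 = (5.0000, -5.0000, 2.0000)
after link 3: o_3 = (6.5000, -2.4019, 3.0000)
after link 4: o_4 = (5.2010, -4.6519, 4.5000)
after link 5: o_5 = (4.7590, -6.4175, 3.2010)
after link 6: o_6 = (4.5425, -5.0604, 6.0490)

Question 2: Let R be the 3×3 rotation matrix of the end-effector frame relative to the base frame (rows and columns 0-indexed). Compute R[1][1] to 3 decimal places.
End-effector y-axis (col 1 of R) = (0.9665,-0.0580,-0.2500)
R[1][1] = -0.0580

-0.058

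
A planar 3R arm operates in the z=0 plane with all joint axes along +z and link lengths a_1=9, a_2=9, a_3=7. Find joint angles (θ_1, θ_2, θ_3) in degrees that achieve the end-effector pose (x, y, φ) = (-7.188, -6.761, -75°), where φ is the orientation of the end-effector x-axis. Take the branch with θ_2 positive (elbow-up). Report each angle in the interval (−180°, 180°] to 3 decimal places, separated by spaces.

wrist centre = target − a_3·(cos φ, sin φ) = (-8.9997, 0.0005)
cos θ_2 = (80.9952−9²−9²)/(2·9·9) = -0.5000; θ_2 = 120.0020° (elbow-up)
β = atan2(0.0005,-8.9997) = 179.9969°; ψ = atan2(7.7941,4.4997) = 60.0010°
θ_1 = β − ψ = 119.9960°
θ_3 = φ − θ_1 − θ_2 = 45.0021° (wrapped to (-180°,180°])

119.996 120.002 45.002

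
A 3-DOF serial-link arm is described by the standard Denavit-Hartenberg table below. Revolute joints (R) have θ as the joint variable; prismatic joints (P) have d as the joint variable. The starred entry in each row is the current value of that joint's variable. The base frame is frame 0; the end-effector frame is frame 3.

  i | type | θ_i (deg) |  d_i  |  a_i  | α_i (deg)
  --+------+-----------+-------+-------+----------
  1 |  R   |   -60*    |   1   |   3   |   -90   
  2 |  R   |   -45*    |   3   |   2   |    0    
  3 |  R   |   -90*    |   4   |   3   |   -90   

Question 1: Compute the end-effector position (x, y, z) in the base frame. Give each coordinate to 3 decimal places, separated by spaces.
7.209 1.514 4.536

after link 1: o_1 = (1.5000, -2.5981, 1.0000)
after link 2: o_2 = (4.8052, -2.3228, 2.4142)
after link 3: o_3 = (7.2086, 1.5143, 4.5355)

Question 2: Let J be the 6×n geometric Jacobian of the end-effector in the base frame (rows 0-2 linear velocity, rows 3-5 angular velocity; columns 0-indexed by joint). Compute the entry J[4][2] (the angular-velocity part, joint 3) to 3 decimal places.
0.500

axis z_2 = (0.8660,0.5000,0.0000); lever o_n−o_2 = (2.4034,3.8371,2.1213)
cross product → J_v[:, 2] = (1.0607,-1.8371,2.1213)
J_ω[:, 2] = z_2
entry J[4][2] = 0.5000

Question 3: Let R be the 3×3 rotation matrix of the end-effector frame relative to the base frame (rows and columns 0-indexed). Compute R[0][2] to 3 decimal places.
End-effector z-axis (col 2 of R) = (0.3536,-0.6124,0.7071)
R[0][2] = 0.3536

0.354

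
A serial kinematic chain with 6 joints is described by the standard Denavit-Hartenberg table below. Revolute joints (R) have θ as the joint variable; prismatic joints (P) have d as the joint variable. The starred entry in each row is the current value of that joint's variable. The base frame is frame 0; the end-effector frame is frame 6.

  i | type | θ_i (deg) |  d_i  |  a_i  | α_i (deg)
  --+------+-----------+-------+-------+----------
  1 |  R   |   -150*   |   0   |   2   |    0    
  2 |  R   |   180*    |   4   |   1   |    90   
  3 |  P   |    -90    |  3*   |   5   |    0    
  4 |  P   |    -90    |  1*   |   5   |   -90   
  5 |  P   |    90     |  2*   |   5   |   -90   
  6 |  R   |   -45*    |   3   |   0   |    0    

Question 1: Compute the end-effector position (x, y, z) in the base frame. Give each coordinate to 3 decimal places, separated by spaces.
-3.098 -0.634 -3.000

after link 1: o_1 = (-1.7321, -1.0000, 0.0000)
after link 2: o_2 = (-0.8660, -0.5000, 4.0000)
after link 3: o_3 = (0.6340, -3.0981, -1.0000)
after link 4: o_4 = (-3.1962, -6.4641, -1.0000)
after link 5: o_5 = (-5.6962, -2.1340, -3.0000)
after link 6: o_6 = (-3.0981, -0.6340, -3.0000)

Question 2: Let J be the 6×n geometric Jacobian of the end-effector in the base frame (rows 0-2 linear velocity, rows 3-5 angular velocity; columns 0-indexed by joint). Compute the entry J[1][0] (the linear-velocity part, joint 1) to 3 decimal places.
-3.098

axis z_0 = ẑ; lever o_n−o_0 = (-3.0981,-0.6340,-3.0000)
cross product → J_v[:, 0] = (0.6340,-3.0981,0.0000)
J_ω[:, 0] = z_0
entry J[1][0] = -3.0981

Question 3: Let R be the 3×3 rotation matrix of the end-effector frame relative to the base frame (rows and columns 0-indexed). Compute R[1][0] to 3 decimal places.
End-effector x-axis (col 0 of R) = (-0.3536,0.6124,-0.7071)
R[1][0] = 0.6124

0.612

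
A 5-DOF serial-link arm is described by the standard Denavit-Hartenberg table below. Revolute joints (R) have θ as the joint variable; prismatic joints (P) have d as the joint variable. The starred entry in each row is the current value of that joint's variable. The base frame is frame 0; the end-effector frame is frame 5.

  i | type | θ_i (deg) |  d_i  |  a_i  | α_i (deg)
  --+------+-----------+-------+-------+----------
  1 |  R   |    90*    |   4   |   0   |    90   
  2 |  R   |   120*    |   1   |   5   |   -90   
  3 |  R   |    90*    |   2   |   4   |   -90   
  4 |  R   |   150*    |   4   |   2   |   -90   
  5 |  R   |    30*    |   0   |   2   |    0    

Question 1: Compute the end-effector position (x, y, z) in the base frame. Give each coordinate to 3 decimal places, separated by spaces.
0.232 -1.116 5.665

after link 1: o_1 = (0.0000, 0.0000, 4.0000)
after link 2: o_2 = (1.0000, -2.5000, 8.3301)
after link 3: o_3 = (-3.0000, -4.2321, 7.3301)
after link 4: o_4 = (-1.2679, -1.3660, 4.3660)
after link 5: o_5 = (0.2321, -1.1160, 5.6651)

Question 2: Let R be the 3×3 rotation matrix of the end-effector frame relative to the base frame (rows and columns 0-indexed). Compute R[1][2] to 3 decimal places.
End-effector z-axis (col 2 of R) = (0.5000,-0.7500,-0.4330)
R[1][2] = -0.7500

-0.750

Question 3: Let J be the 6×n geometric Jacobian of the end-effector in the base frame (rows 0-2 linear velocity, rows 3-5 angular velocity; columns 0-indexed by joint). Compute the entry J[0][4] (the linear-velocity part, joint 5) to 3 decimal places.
-0.866

axis z_4 = (0.5000,-0.7500,-0.4330); lever o_n−o_4 = (1.5000,0.2500,1.2990)
cross product → J_v[:, 4] = (-0.8660,-1.2990,1.2500)
J_ω[:, 4] = z_4
entry J[0][4] = -0.8660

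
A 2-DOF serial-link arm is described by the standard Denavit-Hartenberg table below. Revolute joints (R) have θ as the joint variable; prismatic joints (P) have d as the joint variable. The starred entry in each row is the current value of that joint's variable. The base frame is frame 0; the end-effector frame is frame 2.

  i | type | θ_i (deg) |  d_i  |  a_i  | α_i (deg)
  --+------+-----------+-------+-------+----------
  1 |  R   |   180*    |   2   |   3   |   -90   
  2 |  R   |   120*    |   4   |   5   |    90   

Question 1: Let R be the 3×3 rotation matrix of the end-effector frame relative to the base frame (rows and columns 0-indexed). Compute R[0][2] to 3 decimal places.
-0.866

End-effector z-axis (col 2 of R) = (-0.8660,0.0000,-0.5000)
R[0][2] = -0.8660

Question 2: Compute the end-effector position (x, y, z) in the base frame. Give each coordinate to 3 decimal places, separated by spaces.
after link 1: o_1 = (-3.0000, 0.0000, 2.0000)
after link 2: o_2 = (-0.5000, -4.0000, -2.3301)

-0.500 -4.000 -2.330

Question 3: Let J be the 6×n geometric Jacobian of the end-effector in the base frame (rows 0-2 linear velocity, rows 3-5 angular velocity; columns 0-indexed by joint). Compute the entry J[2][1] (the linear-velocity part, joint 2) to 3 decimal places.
axis z_1 = (-0.0000,-1.0000,0.0000); lever o_n−o_1 = (2.5000,-4.0000,-4.3301)
cross product → J_v[:, 1] = (4.3301,-0.0000,2.5000)
J_ω[:, 1] = z_1
entry J[2][1] = 2.5000

2.500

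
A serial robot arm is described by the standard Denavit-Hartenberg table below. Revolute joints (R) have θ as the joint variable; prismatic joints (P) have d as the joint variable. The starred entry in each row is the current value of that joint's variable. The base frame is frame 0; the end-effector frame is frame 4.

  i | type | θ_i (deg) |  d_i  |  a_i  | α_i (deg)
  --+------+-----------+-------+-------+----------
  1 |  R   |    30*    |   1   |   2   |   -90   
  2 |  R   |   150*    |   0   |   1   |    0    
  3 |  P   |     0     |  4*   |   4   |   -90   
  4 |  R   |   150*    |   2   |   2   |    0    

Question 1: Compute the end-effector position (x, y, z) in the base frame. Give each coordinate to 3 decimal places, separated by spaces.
after link 1: o_1 = (1.7321, 1.0000, 1.0000)
after link 2: o_2 = (0.9821, 0.5670, 0.5000)
after link 3: o_3 = (-4.0179, 2.2990, -1.5000)
after link 4: o_4 = (-3.0849, 1.6830, 1.0981)

-3.085 1.683 1.098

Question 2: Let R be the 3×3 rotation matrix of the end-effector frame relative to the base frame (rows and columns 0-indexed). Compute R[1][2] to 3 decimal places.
-0.250

End-effector z-axis (col 2 of R) = (-0.4330,-0.2500,0.8660)
R[1][2] = -0.2500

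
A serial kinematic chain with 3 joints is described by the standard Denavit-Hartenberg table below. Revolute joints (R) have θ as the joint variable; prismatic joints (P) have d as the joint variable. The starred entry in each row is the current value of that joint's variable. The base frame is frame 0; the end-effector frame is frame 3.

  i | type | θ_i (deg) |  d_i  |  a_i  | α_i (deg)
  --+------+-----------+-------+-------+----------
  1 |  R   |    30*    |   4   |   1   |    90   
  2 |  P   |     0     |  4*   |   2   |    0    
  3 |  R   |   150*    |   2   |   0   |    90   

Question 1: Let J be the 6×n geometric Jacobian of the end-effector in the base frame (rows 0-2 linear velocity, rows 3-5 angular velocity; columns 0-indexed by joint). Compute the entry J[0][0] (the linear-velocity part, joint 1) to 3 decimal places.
3.696

axis z_0 = ẑ; lever o_n−o_0 = (5.5981,-3.6962,4.0000)
cross product → J_v[:, 0] = (3.6962,5.5981,-0.0000)
J_ω[:, 0] = z_0
entry J[0][0] = 3.6962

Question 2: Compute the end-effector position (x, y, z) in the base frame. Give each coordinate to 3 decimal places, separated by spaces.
5.598 -3.696 4.000

after link 1: o_1 = (0.8660, 0.5000, 4.0000)
after link 2: o_2 = (4.5981, -1.9641, 4.0000)
after link 3: o_3 = (5.5981, -3.6962, 4.0000)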